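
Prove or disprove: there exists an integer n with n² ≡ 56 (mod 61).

Take n = 42. Then 42² = 1764 = 28·61 + 56, so 42² ≡ 56 (mod 61).

n = 42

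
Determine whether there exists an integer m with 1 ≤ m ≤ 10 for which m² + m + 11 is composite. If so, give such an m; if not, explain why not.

At m = 10: 10² + 10 + 11 = 121 = 11·11, which is composite.

m = 10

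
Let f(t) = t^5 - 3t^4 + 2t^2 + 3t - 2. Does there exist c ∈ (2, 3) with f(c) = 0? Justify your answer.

f(2) = -4 and f(3) = 25, which have opposite signs.
f is continuous everywhere (it is a polynomial), in particular on [2, 3].
By the Intermediate Value Theorem f must vanish at some point of (2, 3).

Such a root exists.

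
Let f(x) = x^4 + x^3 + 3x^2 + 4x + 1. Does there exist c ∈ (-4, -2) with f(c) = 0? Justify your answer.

The endpoint values f(-4) = 225 and f(-2) = 13 are both positive. Claim: f(x) > 0 for every x in (-4, -2).
Substitute x = -2 − u, where 0 < u < 2 on the interval. Expanding, f(-2 − u) = u^4 + 7u^3 + 21u^2 + 28u + 13.
The nonzero coefficients here are all positive, so for u > 0 every term is positive (or zero), and the constant term 13 is strictly positive.
So f is strictly positive on (-4, -2); no root exists in the interval.

No such root exists.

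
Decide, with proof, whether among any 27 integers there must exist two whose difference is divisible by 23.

There are exactly 23 possible remainders on division by 23.
Since 27 > 23, two of the 27 integers must share a residue class by the pigeonhole principle; call them a and b.
Equal remainders mean a − b ≡ 0 (mod 23), so 23 divides their difference.

Yes.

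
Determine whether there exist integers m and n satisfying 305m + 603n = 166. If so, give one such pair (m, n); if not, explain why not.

m = 392, n = -198

305 and 603 are coprime, so 305m + 603n ranges over all of ℤ.
Dividing repeatedly: 603 = 1·305 + 298, 305 = 1·298 + 7, 298 = 42·7 + 4, 7 = 1·4 + 3, 4 = 1·3 + 1, 3 = 3·1 + 0.
Unwinding: 1 = 4 − 1·3 = 4 − (7 − 1·4) = −7 + 2·4 = −7 + 2·(298 − 42·7) = 2·298 − 85·7 = 2·298 − 85·(305 − 1·298) = −85·305 + 87·298 = −85·305 + 87·(603 − 1·305) = 87·603 − 172·305, i.e. 305·(-172) + 603·87 = 1.
Multiplying through by 166: m = (-172)·166 = -28552, n = 87·166 = 14442 is a solution.
The general solution is m = -28552 + 603k, n = 14442 − 305k; taking k = 48 gives the smaller pair m = 392, n = -198.
Check: 305·392 + 603·(-198) = 119560 − 119394 = 166. ✓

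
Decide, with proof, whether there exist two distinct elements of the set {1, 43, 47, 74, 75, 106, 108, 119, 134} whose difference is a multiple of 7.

1 and 43 are such a pair.

Both 1 and 43 leave remainder 1 on division by 7; their difference 42 = 6·7 is a multiple of 7.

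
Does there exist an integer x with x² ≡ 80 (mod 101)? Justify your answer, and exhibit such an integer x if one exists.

x = 22

Take x = 22. Then 22² = 484 = 4·101 + 80, so 22² ≡ 80 (mod 101).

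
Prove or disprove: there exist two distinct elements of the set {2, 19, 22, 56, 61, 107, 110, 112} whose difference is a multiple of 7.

2 and 107 are such a pair.

Reduce each element mod 7: 2↦2, 19↦5, 22↦1, 56↦0, 61↦5, 107↦2, 110↦5, 112↦0. The residue 2 repeats (at 2 and 107), and 107 − 2 = 105 = 15·7.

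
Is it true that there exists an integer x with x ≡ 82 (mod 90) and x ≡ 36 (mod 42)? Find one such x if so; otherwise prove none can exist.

Both moduli are multiples of 6 = gcd(90, 42), so any solution would satisfy x ≡ 82 and x ≡ 36 modulo 6 simultaneously.
However 82 ≡ 4 and 36 ≡ 0 (mod 6), and 4 ≠ 0.
So no integer satisfies both congruences.

There is no such integer.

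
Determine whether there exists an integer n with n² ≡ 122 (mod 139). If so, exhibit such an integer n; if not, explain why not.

n = 119 works: 119² = 14161, and 14161 − 122 = 14039 = 101·139.

n = 119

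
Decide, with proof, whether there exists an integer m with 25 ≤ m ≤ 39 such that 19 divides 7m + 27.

At m = 25 the value 202 is not a multiple of 19. At m = 26 we get 7·26 + 27 = 209, and 209 = 19·11.

m = 26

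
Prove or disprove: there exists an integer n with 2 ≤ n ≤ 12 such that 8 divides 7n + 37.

n = 5

Scanning upward from n = 2 gives 51, 58, 65, none divisible by 8. n = 5 works, since 7·5 + 37 = 72 = 9·8.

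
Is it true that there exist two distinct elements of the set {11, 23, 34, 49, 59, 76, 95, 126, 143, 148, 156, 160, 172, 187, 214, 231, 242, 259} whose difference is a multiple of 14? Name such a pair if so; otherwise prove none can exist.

The pair (11, 95) works.

11 mod 14 = 11 and 95 mod 14 = 11, so 95 − 11 = 84 = 6·14.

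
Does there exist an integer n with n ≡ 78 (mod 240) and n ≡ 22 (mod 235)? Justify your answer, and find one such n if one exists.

gcd(240, 235) = 5. If n ≡ 78 (mod 240) and n ≡ 22 (mod 235), then n ≡ 78 (mod 5) and n ≡ 22 (mod 5).
But 78 mod 5 = 3 while 22 mod 5 = 2, a contradiction.
Hence the system has no solution.

No such integer exists.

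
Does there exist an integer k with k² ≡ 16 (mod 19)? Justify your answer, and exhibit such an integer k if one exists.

k = 4

Take k = 4. Then 4² = 16, and since 0 ≤ 16 < 19 this is already reduced: 4² ≡ 16 (mod 19).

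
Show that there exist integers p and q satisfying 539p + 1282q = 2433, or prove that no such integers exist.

Since gcd(539, 1282) = 1, every integer is an integer combination of 539 and 1282.
Euclidean algorithm: 1282 = 2·539 + 204, 539 = 2·204 + 131, 204 = 1·131 + 73, 131 = 1·73 + 58, 73 = 1·58 + 15, 58 = 3·15 + 13, 15 = 1·13 + 2, 13 = 6·2 + 1, 2 = 2·1 + 0.
Working back up the chain: 1 = 13 − 6·2 = 13 − 6·(15 − 1·13) = −6·15 + 7·13 = −6·15 + 7·(58 − 3·15) = 7·58 − 27·15 = 7·58 − 27·(73 − 1·58) = −27·73 + 34·58 = −27·73 + 34·(131 − 1·73) = 34·131 − 61·73 = 34·131 − 61·(204 − 1·131) = −61·204 + 95·131 = −61·204 + 95·(539 − 2·204) = 95·539 − 251·204 = 95·539 − 251·(1282 − 2·539) = −251·1282 + 597·539. So 539·597 + 1282·(-251) = 1.
Multiplying through by 2433: p = 597·2433 = 1452501, q = (-251)·2433 = -610683 is a solution.
The general solution is p = 1452501 + 1282k, q = -610683 − 539k; taking k = -1132 gives the smaller pair p = 1277, q = -535.
Indeed 539·1277 + 1282·(-535) = 688303 − 685870 = 2433.

p = 1277, q = -535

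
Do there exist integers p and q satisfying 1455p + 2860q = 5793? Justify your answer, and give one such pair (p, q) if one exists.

No such integers exist.

Both 1455 and 2860 are divisible by gcd(1455, 2860) = 5, hence so is any combination 1455p + 2860q.
However 5793 leaves remainder 3 on division by 5.
So the equation is unsolvable over ℤ.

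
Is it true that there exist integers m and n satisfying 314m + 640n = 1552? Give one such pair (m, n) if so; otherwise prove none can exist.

gcd(314, 640) = 2, and 2 divides 1552, so integer solutions exist.
Dividing through by 2 reduces the equation to 157m + 320n = 776.
Dividing repeatedly: 320 = 2·157 + 6, 157 = 26·6 + 1, 6 = 6·1 + 0.
Working back up the chain: 1 = 157 − 26·6 = 157 − 26·(320 − 2·157) = −26·320 + 53·157. So 157·53 + 320·(-26) = 1.
Multiplying through by 776: m = 53·776 = 41128, n = (-26)·776 = -20176 is a solution.
Shifting by a multiple of (320, −157) keeps it a solution: m = 41128 − 128·320 = 168, n = -20176 + 128·157 = -80.
Check: 314·168 + 640·(-80) = 52752 − 51200 = 1552. ✓

m = 168, n = -80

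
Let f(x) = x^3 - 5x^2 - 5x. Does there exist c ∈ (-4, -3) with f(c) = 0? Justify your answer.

No such root exists.

The endpoint values f(-4) = -124 and f(-3) = -57 are both negative. Claim: f(x) < 0 for every x in (-4, -3).
Shift to the endpoint -3: with x = -3 − u (0 < u < 1), one computes f(-3 − u) = -u^3 - 14u^2 - 52u - 57.
All 4 nonzero coefficients of this polynomial in u are negative; hence for u > 0 the value is a sum of negative terms (the constant -57 among them).
Therefore f(x) < 0 throughout (-4, -3), and f has no zero there.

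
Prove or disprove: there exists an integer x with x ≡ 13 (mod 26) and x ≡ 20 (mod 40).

No, no such integer exists.

gcd(26, 40) = 2. If x ≡ 13 (mod 26) and x ≡ 20 (mod 40), then x ≡ 13 (mod 2) and x ≡ 20 (mod 2).
But 13 mod 2 = 1 while 20 mod 2 = 0, a contradiction.
Therefore no such x exists.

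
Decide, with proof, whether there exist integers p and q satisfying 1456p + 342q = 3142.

p = 94, q = -391

Every value of 1456p + 342q is a multiple of gcd(1456, 342) = 2; since 2 ∣ 3142, solutions exist.
Dividing through by 2 reduces the equation to 728p + 171q = 1571.
Run the Euclidean algorithm on 728 and 171: 728 = 4·171 + 44, 171 = 3·44 + 39, 44 = 1·39 + 5, 39 = 7·5 + 4, 5 = 1·4 + 1, 4 = 4·1 + 0.
Unwinding: 1 = 5 − 1·4 = 5 − (39 − 7·5) = −39 + 8·5 = −39 + 8·(44 − 1·39) = 8·44 − 9·39 = 8·44 − 9·(171 − 3·44) = −9·171 + 35·44 = −9·171 + 35·(728 − 4·171) = 35·728 − 149·171, i.e. 728·35 + 171·(-149) = 1.
Times 1571: 728·54985 + 171·(-234079) = 1571, so (54985, -234079) solves it.
Subtracting 321·171 from p and adding 321·728 to q gives the tidier solution (94, -391).
Indeed 1456·94 + 342·(-391) = 136864 − 133722 = 3142.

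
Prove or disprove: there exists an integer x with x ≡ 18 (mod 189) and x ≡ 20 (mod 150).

Both moduli are multiples of 3 = gcd(189, 150), so any solution would satisfy x ≡ 18 and x ≡ 20 modulo 3 simultaneously.
However 18 ≡ 0 and 20 ≡ 2 (mod 3), and 0 ≠ 2.
Hence the system has no solution.

No such integer exists.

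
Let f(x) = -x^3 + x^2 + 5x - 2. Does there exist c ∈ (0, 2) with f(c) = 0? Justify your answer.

Yes, f has a root in the interval.

f(0) = -2 and f(2) = 4, which have opposite signs.
Since f is a polynomial it is continuous on [0, 2].
By the Intermediate Value Theorem f must vanish at some point of (0, 2).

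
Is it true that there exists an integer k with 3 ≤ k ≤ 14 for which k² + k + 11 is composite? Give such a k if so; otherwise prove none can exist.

At k = 14: 14² + 14 + 11 = 221 = 13·17, which is composite.

k = 14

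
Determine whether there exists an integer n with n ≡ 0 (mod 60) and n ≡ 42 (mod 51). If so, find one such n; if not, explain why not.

The moduli are not coprime: gcd(60, 51) = 3. Compatibility requires 3 ∣ (42 − 0) = 42, which holds, so solutions exist.
Put n = 0 + 60t, so we need 60t ≡ 42 (mod 51), equivalently (divide by 3) 20t ≡ 14 (mod 17).
20 ≡ 3 (mod 17), so this reads 3t ≡ 14 (mod 17). Note 3·6 = 18 ≡ 1 (mod 17) (as 18 − 1 = 1·17), so 3⁻¹ ≡ 6.
Multiplying by 6: t ≡ 6·14 = 84 ≡ 16 (mod 17).
Then n = 0 + 60·16 = 960.
Indeed 960 ≡ 0 (mod 60) and 960 ≡ 42 (mod 51).

n = 960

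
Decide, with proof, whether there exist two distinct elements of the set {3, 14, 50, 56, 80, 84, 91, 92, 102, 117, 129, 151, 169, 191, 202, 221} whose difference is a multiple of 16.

Two integers differ by a multiple of 16 exactly when they have the same residue mod 16. The residues are 3↦3, 14↦14, 50↦2, 56↦8, 80↦0, 84↦4, 91↦11, 92↦12, 102↦6, 117↦5, 129↦1, 151↦7, 169↦9, 191↦15, 202↦10, 221↦13.
All 16 residues are distinct, so no two elements differ by a multiple of 16.

No such pair exists.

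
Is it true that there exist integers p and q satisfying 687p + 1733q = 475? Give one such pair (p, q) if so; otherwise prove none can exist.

Since gcd(687, 1733) = 1, every integer is an integer combination of 687 and 1733.
Euclidean algorithm: 1733 = 2·687 + 359, 687 = 1·359 + 328, 359 = 1·328 + 31, 328 = 10·31 + 18, 31 = 1·18 + 13, 18 = 1·13 + 5, 13 = 2·5 + 3, 5 = 1·3 + 2, 3 = 1·2 + 1, 2 = 2·1 + 0.
Unwinding: 1 = 3 − 1·2 = 3 − (5 − 1·3) = −5 + 2·3 = −5 + 2·(13 − 2·5) = 2·13 − 5·5 = 2·13 − 5·(18 − 1·13) = −5·18 + 7·13 = −5·18 + 7·(31 − 1·18) = 7·31 − 12·18 = 7·31 − 12·(328 − 10·31) = −12·328 + 127·31 = −12·328 + 127·(359 − 1·328) = 127·359 − 139·328 = 127·359 − 139·(687 − 1·359) = −139·687 + 266·359 = −139·687 + 266·(1733 − 2·687) = 266·1733 − 671·687, i.e. 687·(-671) + 1733·266 = 1.
Multiplying through by 475: p = (-671)·475 = -318725, q = 266·475 = 126350 is a solution.
Shifting by a multiple of (1733, −687) keeps it a solution: p = -318725 + 184·1733 = 147, q = 126350 − 184·687 = -58.
Indeed 687·147 + 1733·(-58) = 100989 − 100514 = 475.

p = 147, q = -58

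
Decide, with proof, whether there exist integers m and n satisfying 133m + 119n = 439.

No such integers exist.

Both 133 and 119 are divisible by gcd(133, 119) = 7, hence so is any combination 133m + 119n.
However 439 leaves remainder 5 on division by 7.
So the equation is unsolvable over ℤ.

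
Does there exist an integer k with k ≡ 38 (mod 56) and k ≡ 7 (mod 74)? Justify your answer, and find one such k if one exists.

Both moduli are multiples of 2 = gcd(56, 74), so any solution would satisfy k ≡ 38 and k ≡ 7 modulo 2 simultaneously.
But 38 mod 2 = 0 while 7 mod 2 = 1, a contradiction.
Hence the system has no solution.

No, no such integer exists.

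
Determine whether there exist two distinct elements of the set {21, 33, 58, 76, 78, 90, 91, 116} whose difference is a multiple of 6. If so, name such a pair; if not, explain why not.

21 mod 6 = 3 and 33 mod 6 = 3, so 33 − 21 = 12 = 2·6.

The pair (21, 33) works.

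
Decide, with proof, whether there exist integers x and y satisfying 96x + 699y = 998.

No, no such integers exist.

gcd(96, 699) = 3, so every integer of the form 96x + 699y is a multiple of 3.
However 998 leaves remainder 2 on division by 3.
Therefore 96x + 699y = 998 has no solution in integers.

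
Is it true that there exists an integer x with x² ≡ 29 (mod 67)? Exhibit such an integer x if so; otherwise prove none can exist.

x = 37

x = 37 works: 37² = 1369, and 1369 − 29 = 1340 = 20·67.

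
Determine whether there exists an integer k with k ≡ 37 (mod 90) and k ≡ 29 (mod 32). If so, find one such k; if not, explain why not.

Here gcd(90, 32) = 2, and both 37 and 29 leave remainder 1 mod 2, so the system is consistent.
Put k = 37 + 90t, so we need 90t ≡ 24 (mod 32), equivalently (divide by 2) 45t ≡ 12 (mod 16).
45 ≡ 13 (mod 16), so this reads 13t ≡ 12 (mod 16). Note 13·5 = 65 ≡ 1 (mod 16) (as 65 − 1 = 4·16), so 13⁻¹ ≡ 5.
Therefore t ≡ 5·12 = 60 ≡ 12 (mod 16).
Then k = 37 + 90·12 = 1117.
Check: 1117 mod 90 = 37, 1117 mod 32 = 29. ✓

k = 1117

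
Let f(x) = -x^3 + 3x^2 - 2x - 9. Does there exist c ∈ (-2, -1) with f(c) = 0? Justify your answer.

f(-2) = 15 and f(-1) = -3, which have opposite signs.
As a polynomial, f is continuous on every closed interval.
By the Intermediate Value Theorem f must vanish at some point of (-2, -1).

Such a root exists.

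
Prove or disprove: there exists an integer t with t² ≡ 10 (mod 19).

No such integer exists.

Squares mod 19 repeat after t = 9 (as (−t)² = t²); for t = 0..9 they are 0, 1, 4, 9, 16, 6, 17, 11, 7, 5.
The set of squares mod 19 is therefore {0, 1, 4, 5, 6, 7, 9, 11, 16, 17}, which does not contain 10.
Hence no integer t has t² ≡ 10 (mod 19).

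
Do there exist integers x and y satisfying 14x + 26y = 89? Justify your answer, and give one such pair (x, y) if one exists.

gcd(14, 26) = 2, so every integer of the form 14x + 26y is a multiple of 2.
But 89 is not a multiple of 2 (it leaves remainder 1).
Hence no integers x, y satisfy the equation.

No, no such integers exist.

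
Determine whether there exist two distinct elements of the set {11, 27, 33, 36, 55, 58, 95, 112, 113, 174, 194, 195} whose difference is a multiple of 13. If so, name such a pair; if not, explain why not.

No such pair exists.

Reduce each element modulo 13: 11↦11, 27↦1, 33↦7, 36↦10, 55↦3, 58↦6, 95↦4, 112↦8, 113↦9, 174↦5, 194↦12, 195↦0.
All 12 residues are distinct, so no two elements differ by a multiple of 13.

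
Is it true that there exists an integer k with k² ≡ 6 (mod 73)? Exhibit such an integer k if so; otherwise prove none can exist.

k = 58

k = 58 works: 58² = 3364, and 3364 − 6 = 3358 = 46·73.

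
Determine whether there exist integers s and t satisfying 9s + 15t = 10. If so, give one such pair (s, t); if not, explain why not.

There are no such integers.

Any value of 9s + 15t is a multiple of gcd(9, 15) = 3.
But 10 = 3·3 + 1, so 3 ∤ 10.
So the equation is unsolvable over ℤ.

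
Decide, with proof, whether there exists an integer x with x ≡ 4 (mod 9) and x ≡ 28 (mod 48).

Here gcd(9, 48) = 3, and both 4 and 28 leave remainder 1 mod 3, so the system is consistent.
Write x = 4 + 9t. Then 9t ≡ 28 − 4 ≡ 24 (mod 48); dividing through by 3 gives 3t ≡ 8 (mod 16).
To invert 3 modulo 16: 16 = 5·3 + 1, 3 = 3·1 + 0, and unwinding, 1 = 16 − 5·3. Thus 3⁻¹ ≡ -5 ≡ 11 (mod 16).
Therefore t ≡ 11·8 = 88 ≡ 8 (mod 16).
Then x = 4 + 9·8 = 76.
Verify: 76 = 8·9 + 4 and 76 = 1·48 + 28. ✓

x = 76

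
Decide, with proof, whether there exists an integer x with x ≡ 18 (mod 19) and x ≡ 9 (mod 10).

gcd(19, 10) = 1, so the Chinese Remainder Theorem guarantees exactly one residue class mod 190 satisfying both.
Any solution of the first congruence is x = 18 + 19t; substituting into the second, 19t ≡ 9 − 18 ≡ 1 (mod 10).
19 ≡ 9 (mod 10), so this reads 9t ≡ 1 (mod 10). To invert 9 modulo 10: 10 = 1·9 + 1, 9 = 9·1 + 0, and unwinding, 1 = 10 − 1·9. Thus 9⁻¹ ≡ -1 ≡ 9 (mod 10).
Therefore t ≡ 9·1 = 9 (mod 10).
Taking t = 9 gives x = 18 + 19·9 = 189.
Check: 189 mod 19 = 18, 189 mod 10 = 9. ✓

x = 189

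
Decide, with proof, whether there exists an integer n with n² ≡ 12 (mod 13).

Take n = 8. Then 8² = 64 = 4·13 + 12, so 8² ≡ 12 (mod 13).

n = 8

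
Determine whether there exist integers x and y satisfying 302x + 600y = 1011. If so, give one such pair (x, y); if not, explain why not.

There are no such integers.

Any value of 302x + 600y is a multiple of gcd(302, 600) = 2.
However 1011 leaves remainder 1 on division by 2.
Hence no integers x, y satisfy the equation.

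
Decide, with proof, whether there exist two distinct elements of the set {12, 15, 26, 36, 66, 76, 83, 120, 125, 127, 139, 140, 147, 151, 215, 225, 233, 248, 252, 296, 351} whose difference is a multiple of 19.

Both 26 and 83 leave remainder 7 on division by 19; their difference 57 = 3·19 is a multiple of 19.

26 and 83 are such a pair.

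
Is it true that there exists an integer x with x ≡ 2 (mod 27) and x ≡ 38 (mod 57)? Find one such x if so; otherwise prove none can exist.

x = 380

gcd(27, 57) = 3. A simultaneous solution exists iff 2 ≡ 38 (mod 3); here 2 mod 3 = 2 = 38 mod 3, so it does.
Write x = 2 + 27t. Then 27t ≡ 38 − 2 ≡ 36 (mod 57); dividing through by 3 gives 9t ≡ 12 (mod 19).
Note 9·17 = 153 ≡ 1 (mod 19) (as 153 − 1 = 8·19), so 9⁻¹ ≡ 17.
Multiplying by 17: t ≡ 17·12 = 204 ≡ 14 (mod 19).
Then x = 2 + 27·14 = 380.
Verify: 380 = 14·27 + 2 and 380 = 6·57 + 38. ✓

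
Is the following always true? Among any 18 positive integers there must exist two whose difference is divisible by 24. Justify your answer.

Take the 18 consecutive integers 88, 89, …, 105: their residues mod 24 are all distinct because 18 ≤ 24.
The differences between them range over 1, …, 17, none of which is divisible by 24.

No, the set {88, 89, 90, 91, 92, 93, 94, 95, 96, 97, 98, 99, 100, 101, 102, 103, 104, 105} is a counterexample.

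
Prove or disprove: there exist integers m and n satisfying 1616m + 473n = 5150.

m = 163, n = -546

1616 and 473 are coprime, so 1616m + 473n ranges over all of ℤ.
Run the Euclidean algorithm on 1616 and 473: 1616 = 3·473 + 197, 473 = 2·197 + 79, 197 = 2·79 + 39, 79 = 2·39 + 1, 39 = 39·1 + 0.
Unwinding: 1 = 79 − 2·39 = 79 − 2·(197 − 2·79) = −2·197 + 5·79 = −2·197 + 5·(473 − 2·197) = 5·473 − 12·197 = 5·473 − 12·(1616 − 3·473) = −12·1616 + 41·473, i.e. 1616·(-12) + 473·41 = 1.
Scaling by 5150 gives the particular solution (m, n) = (-61800, 211150).
Shifting by a multiple of (473, −1616) keeps it a solution: m = -61800 + 131·473 = 163, n = 211150 − 131·1616 = -546.
Indeed 1616·163 + 473·(-546) = 263408 − 258258 = 5150.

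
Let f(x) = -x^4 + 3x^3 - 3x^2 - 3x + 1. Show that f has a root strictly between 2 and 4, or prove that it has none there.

No such root exists.

f(2) = -9 and f(4) = -123, both negative, so a sign-change argument is unavailable; we show f keeps this sign on the whole interval.
Substitute x = 2 + u, where 0 < u < 2 on the interval. Expanding, f(2 + u) = -u^4 - 5u^3 - 9u^2 - 11u - 9.
The nonzero coefficients here are all negative, so for u > 0 every term is negative (or zero), and the constant term -9 is strictly negative.
So f is strictly negative on (2, 4); no root exists in the interval.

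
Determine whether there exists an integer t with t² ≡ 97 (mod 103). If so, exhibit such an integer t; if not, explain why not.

t = 32

t = 32 works: 32² = 1024, and 1024 − 97 = 927 = 9·103.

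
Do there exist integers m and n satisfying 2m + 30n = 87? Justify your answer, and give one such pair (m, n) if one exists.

No, no such integers exist.

Both 2 and 30 are divisible by gcd(2, 30) = 2, hence so is any combination 2m + 30n.
But 87 is not a multiple of 2 (it leaves remainder 1).
Hence no integers m, n satisfy the equation.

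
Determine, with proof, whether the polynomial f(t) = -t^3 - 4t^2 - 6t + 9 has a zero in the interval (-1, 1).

f(-1) = 12 and f(1) = -2, which have opposite signs.
Since f is a polynomial it is continuous on [-1, 1].
By the Intermediate Value Theorem f must vanish at some point of (-1, 1).

Such a root exists.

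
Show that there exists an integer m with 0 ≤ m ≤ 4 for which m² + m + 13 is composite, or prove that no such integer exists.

At m = 1: 1² + 1 + 13 = 15 = 3·5, which is composite.

m = 1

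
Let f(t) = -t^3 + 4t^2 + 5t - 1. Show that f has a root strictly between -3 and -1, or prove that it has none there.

f(-3) = 47 and f(-1) = -1, which have opposite signs.
Since f is a polynomial it is continuous on [-3, -1].
By the Intermediate Value Theorem, f takes the value 0 somewhere in the open interval.

Yes, f has a root in the interval.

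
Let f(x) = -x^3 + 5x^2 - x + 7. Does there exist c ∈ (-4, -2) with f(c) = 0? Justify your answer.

No such root exists.

The endpoint values f(-4) = 155 and f(-2) = 37 are both positive. Claim: f(x) > 0 for every x in (-4, -2).
Shift to the endpoint -2: with x = -2 − u (0 < u < 2), one computes f(-2 − u) = u^3 + 11u^2 + 33u + 37.
All 4 nonzero coefficients of this polynomial in u are positive; hence for u > 0 the value is a sum of positive terms (the constant 37 among them).
Therefore f(x) > 0 throughout (-4, -2), and f has no zero there.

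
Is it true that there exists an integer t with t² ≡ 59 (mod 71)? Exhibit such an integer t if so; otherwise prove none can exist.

There is no such integer.

Apply Euler's criterion with the prime 71: 59 is a quadratic residue iff 59^35 ≡ 1 (mod 71), and a non-residue iff it is ≡ −1.
Squaring successively (mod 71): 59^2 = 3481 ≡ 2; 59^4 ≡ 2² = 4 ≡ 4; 59^8 ≡ 4² = 16 ≡ 16; 59^16 ≡ 16² = 256 ≡ 43; 59^32 ≡ 43² = 1849 ≡ 3.
Since 35 = 32 + 2 + 1, 59^35 ≡ 3 · 2 · 59; multiplying out mod 71: 3·2 = 6 ≡ 6, then 6·59 = 354 ≡ 70. Thus 59^35 ≡ 70 ≡ −1 (mod 71).
By Euler's criterion 59 is a quadratic non-residue mod 71: no t satisfies t² ≡ 59 (mod 71).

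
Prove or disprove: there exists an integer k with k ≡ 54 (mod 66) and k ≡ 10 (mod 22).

k = 54

Here gcd(66, 22) = 22, and both 54 and 10 leave remainder 10 mod 22, so the system is consistent.
In fact k = 54 itself already satisfies 54 mod 22 = 10.
Verify: 54 = 0·66 + 54 and 54 = 2·22 + 10. ✓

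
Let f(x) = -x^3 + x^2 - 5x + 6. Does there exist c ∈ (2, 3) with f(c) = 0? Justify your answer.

No.

f(2) = -8 and f(3) = -27, both negative.
f'(x) = -3x^2 + 2x - 5 has discriminant 2² − 4·(-3)·(-5) = -56 < 0, so f' has no real roots and is negative for every real x.
Hence f is strictly decreasing on ℝ, and in particular on [2, 3]. A strictly monotone function with same-sign endpoint values stays negative on the whole interval, so f has no zero in (2, 3).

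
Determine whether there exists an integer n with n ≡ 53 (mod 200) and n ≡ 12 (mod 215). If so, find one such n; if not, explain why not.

There is no such integer.

gcd(200, 215) = 5. If n ≡ 53 (mod 200) and n ≡ 12 (mod 215), then n ≡ 53 (mod 5) and n ≡ 12 (mod 5).
However 53 ≡ 3 and 12 ≡ 2 (mod 5), and 3 ≠ 2.
So no integer satisfies both congruences.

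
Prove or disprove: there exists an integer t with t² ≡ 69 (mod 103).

No, no such integer exists.

103 is prime, so by Euler's criterion 69 is a square mod 103 iff 69^((103−1)/2) = 69^51 ≡ 1 (mod 103).
Squaring successively (mod 103): 69^2 = 4761 ≡ 23; 69^4 ≡ 23² = 529 ≡ 14; 69^8 ≡ 14² = 196 ≡ 93; 69^16 ≡ 93² = 8649 ≡ 100; 69^32 ≡ 100² = 10000 ≡ 9.
Since 51 = 32 + 16 + 2 + 1, 69^51 ≡ 9 · 100 · 23 · 69; multiplying out mod 103: 9·100 = 900 ≡ 76, then 76·23 = 1748 ≡ 100, then 100·69 = 6900 ≡ 102. Thus 69^51 ≡ 102 ≡ −1 (mod 103).
The value −1 means 69 is a non-residue modulo 103, so t² ≡ 69 (mod 103) is impossible.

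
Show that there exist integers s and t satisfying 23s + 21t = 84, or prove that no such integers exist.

23 and 21 are coprime, so 23s + 21t ranges over all of ℤ.
Run the Euclidean algorithm on 23 and 21: 23 = 1·21 + 2, 21 = 10·2 + 1, 2 = 2·1 + 0.
Working back up the chain: 1 = 21 − 10·2 = 21 − 10·(23 − 1·21) = −10·23 + 11·21. So 23·(-10) + 21·11 = 1.
Times 84: 23·(-840) + 21·924 = 84, so (-840, 924) solves it.
Adding 40·21 to s and subtracting 40·23 from t gives the tidier solution (0, 4).
Indeed 23·0 + 21·4 = 0 + 84 = 84.

s = 0, t = 4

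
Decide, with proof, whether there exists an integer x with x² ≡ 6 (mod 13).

Since (13 − x)² ≡ x² (mod 13), it suffices to square x = 0, 1, …, 6: the residues are 0, 1, 4, 9, 3, 12, 10.
The set of squares mod 13 is therefore {0, 1, 3, 4, 9, 10, 12}, which does not contain 6.
Therefore x² ≡ 6 (mod 13) has no solution.

There is no such integer.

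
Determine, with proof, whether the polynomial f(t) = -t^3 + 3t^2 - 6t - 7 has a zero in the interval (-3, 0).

f(-3) = 65 and f(0) = -7, which have opposite signs.
Since f is a polynomial it is continuous on [-3, 0].
By the Intermediate Value Theorem f must vanish at some point of (-3, 0).

Yes, f has a root in the interval.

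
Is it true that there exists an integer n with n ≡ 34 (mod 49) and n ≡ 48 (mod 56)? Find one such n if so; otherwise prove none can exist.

n = 328

gcd(49, 56) = 7. A simultaneous solution exists iff 34 ≡ 48 (mod 7); here 34 mod 7 = 6 = 48 mod 7, so it does.
Step through n = 34, 34 + 49, 34 + 2·49, …: the values 34, 83, 132, 181, 230, 279, 328 reduce mod 56 to 34, 27, 20, 13, 6, 55, 48. The value 328 hits 48.
Check: 328 mod 49 = 34, 328 mod 56 = 48. ✓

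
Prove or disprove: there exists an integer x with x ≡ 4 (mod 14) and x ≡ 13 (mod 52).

There is no such integer.

Reduce both congruences modulo 2, which divides 14 and 52: they say x ≡ 4 (mod 2) and x ≡ 13 (mod 2).
However 4 ≡ 0 and 13 ≡ 1 (mod 2), and 0 ≠ 1.
Hence the system has no solution.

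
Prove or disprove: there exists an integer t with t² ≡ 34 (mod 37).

t = 16 works: 16² = 256, and 256 − 34 = 222 = 6·37.

t = 16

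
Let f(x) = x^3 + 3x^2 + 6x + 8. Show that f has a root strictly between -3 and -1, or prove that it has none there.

Yes, f has a root in the interval.

f(-3) = -10 and f(-1) = 4, which have opposite signs.
f is continuous everywhere (it is a polynomial), in particular on [-3, -1].
By the Intermediate Value Theorem, f takes the value 0 somewhere in the open interval.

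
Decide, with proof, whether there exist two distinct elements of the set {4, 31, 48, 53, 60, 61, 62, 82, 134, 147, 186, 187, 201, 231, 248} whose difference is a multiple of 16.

Two integers differ by a multiple of 16 exactly when they have the same residue mod 16. The residues are 4↦4, 31↦15, 48↦0, 53↦5, 60↦12, 61↦13, 62↦14, 82↦2, 134↦6, 147↦3, 186↦10, 187↦11, 201↦9, 231↦7, 248↦8.
These 15 residues are pairwise different, hence no difference of two elements is divisible by 16.

No such pair exists.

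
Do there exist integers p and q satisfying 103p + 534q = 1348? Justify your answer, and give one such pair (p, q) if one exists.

p = 376, q = -70

103 and 534 are coprime, so 103p + 534q ranges over all of ℤ.
Dividing repeatedly: 534 = 5·103 + 19, 103 = 5·19 + 8, 19 = 2·8 + 3, 8 = 2·3 + 2, 3 = 1·2 + 1, 2 = 2·1 + 0.
Unwinding: 1 = 3 − 1·2 = 3 − (8 − 2·3) = −8 + 3·3 = −8 + 3·(19 − 2·8) = 3·19 − 7·8 = 3·19 − 7·(103 − 5·19) = −7·103 + 38·19 = −7·103 + 38·(534 − 5·103) = 38·534 − 197·103, i.e. 103·(-197) + 534·38 = 1.
Scaling by 1348 gives the particular solution (p, q) = (-265556, 51224).
Adding 498·534 to p and subtracting 498·103 from q gives the tidier solution (376, -70).
Check: 103·376 + 534·(-70) = 38728 − 37380 = 1348. ✓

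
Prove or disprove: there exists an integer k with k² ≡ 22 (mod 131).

131 is prime, so by Euler's criterion 22 is a square mod 131 iff 22^((131−1)/2) = 22^65 ≡ 1 (mod 131).
Repeated squaring mod 131: 22^2 = 484 ≡ 91; 22^4 ≡ 91² = 8281 ≡ 28; 22^8 ≡ 28² = 784 ≡ 129; 22^16 ≡ 129² = 16641 ≡ 4; 22^32 ≡ 4² = 16 ≡ 16; 22^64 ≡ 16² = 256 ≡ 125.
Since 65 = 64 + 1, 22^65 ≡ 125 · 22; multiplying out mod 131: 125·22 = 2750 ≡ 130. Thus 22^65 ≡ 130 ≡ −1 (mod 131).
The value −1 means 22 is a non-residue modulo 131, so k² ≡ 22 (mod 131) is impossible.

There is no such integer.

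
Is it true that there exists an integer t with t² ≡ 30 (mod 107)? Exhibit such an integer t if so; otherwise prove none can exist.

t = 43 works: 43² = 1849, and 1849 − 30 = 1819 = 17·107.

t = 43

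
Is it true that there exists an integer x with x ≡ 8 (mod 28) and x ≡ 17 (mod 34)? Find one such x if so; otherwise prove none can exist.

There is no such integer.

Both moduli are multiples of 2 = gcd(28, 34), so any solution would satisfy x ≡ 8 and x ≡ 17 modulo 2 simultaneously.
These are incompatible: 8 − 17 = -9 is not divisible by 2.
Therefore no such x exists.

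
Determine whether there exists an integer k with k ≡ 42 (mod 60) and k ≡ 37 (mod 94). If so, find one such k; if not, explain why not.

No such integer exists.

Both moduli are multiples of 2 = gcd(60, 94), so any solution would satisfy k ≡ 42 and k ≡ 37 modulo 2 simultaneously.
However 42 ≡ 0 and 37 ≡ 1 (mod 2), and 0 ≠ 1.
Therefore no such k exists.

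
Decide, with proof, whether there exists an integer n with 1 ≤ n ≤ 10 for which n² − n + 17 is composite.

The values for n = 1, 2, …, 10 are 17, 19, 23, 29, 37, 47, 59, 73, 89, 107, and each of these is prime.
So no value in the range makes the expression composite.

No, no such integer n in that range exists.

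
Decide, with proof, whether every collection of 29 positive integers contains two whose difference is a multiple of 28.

Yes.

There are exactly 28 possible remainders on division by 28.
With 29 integers and only 28 classes, the pigeonhole principle forces two of them, say a and b, into the same class.
Then a ≡ b (mod 28), i.e. 28 ∣ (a − b).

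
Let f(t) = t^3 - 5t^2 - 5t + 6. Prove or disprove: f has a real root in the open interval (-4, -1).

f(-4) = -118 and f(-1) = 5, which have opposite signs.
Since f is a polynomial it is continuous on [-4, -1].
By the Intermediate Value Theorem f must vanish at some point of (-4, -1).

Yes, f has a root in the interval.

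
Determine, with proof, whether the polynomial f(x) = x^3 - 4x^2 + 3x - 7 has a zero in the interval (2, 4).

Such a root exists.

f(2) = -9 and f(4) = 5, which have opposite signs.
Since f is a polynomial it is continuous on [2, 4].
By the Intermediate Value Theorem f must vanish at some point of (2, 4).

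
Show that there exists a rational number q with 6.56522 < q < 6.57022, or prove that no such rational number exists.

Look for a denominator N such that an integer falls strictly between N·6.56522 and N·6.57022. N = 30 works: 30·6.56522 = 196.95660 < 197 < 197.10660 = 30·6.57022.
Hence 197/30 is a rational number with 6.56522 < 197/30 < 6.57022.

q = 197/30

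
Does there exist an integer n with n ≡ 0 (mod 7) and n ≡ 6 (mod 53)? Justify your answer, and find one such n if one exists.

n = 112

Since 7 and 53 share no common factor, CRT says the pair of congruences has a solution (unique mod 371).
Write n = 0 + 7t and require 0 + 7t ≡ 6 (mod 53), i.e. 7t ≡ 6 (mod 53).
To invert 7 modulo 53: 53 = 7·7 + 4, 7 = 1·4 + 3, 4 = 1·3 + 1, 3 = 3·1 + 0, and unwinding, 1 = 4 − 1·3 = 4 − (7 − 1·4) = −7 + 2·4 = −7 + 2·(53 − 7·7) = 2·53 − 15·7. Thus 7⁻¹ ≡ -15 ≡ 38 (mod 53).
Therefore t ≡ 38·6 = 228 ≡ 16 (mod 53).
With t = 16: n = 0 + 7·16 = 112.
Check: 112 mod 7 = 0, 112 mod 53 = 6. ✓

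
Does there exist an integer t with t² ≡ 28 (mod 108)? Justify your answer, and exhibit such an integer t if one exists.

t = 28

t = 28 works: 28² = 784, and 784 − 28 = 756 = 7·108.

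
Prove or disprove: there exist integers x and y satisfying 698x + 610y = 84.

gcd(698, 610) = 2, and 2 divides 84, so integer solutions exist.
Dividing through by 2 reduces the equation to 349x + 305y = 42.
Euclidean algorithm: 349 = 1·305 + 44, 305 = 6·44 + 41, 44 = 1·41 + 3, 41 = 13·3 + 2, 3 = 1·2 + 1, 2 = 2·1 + 0.
Unwinding: 1 = 3 − 1·2 = 3 − (41 − 13·3) = −41 + 14·3 = −41 + 14·(44 − 1·41) = 14·44 − 15·41 = 14·44 − 15·(305 − 6·44) = −15·305 + 104·44 = −15·305 + 104·(349 − 1·305) = 104·349 − 119·305, i.e. 349·104 + 305·(-119) = 1.
Scaling by 42 gives the particular solution (x, y) = (4368, -4998).
Shifting by a multiple of (305, −349) keeps it a solution: x = 4368 − 14·305 = 98, y = -4998 + 14·349 = -112.
Check: 698·98 + 610·(-112) = 68404 − 68320 = 84. ✓

x = 98, y = -112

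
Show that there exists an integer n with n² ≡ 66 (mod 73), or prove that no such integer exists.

No, no such integer exists.

Apply Euler's criterion with the prime 73: 66 is a quadratic residue iff 66^36 ≡ 1 (mod 73), and a non-residue iff it is ≡ −1.
Squaring successively (mod 73): 66^2 = 4356 ≡ 49; 66^4 ≡ 49² = 2401 ≡ 65; 66^8 ≡ 65² = 4225 ≡ 64; 66^16 ≡ 64² = 4096 ≡ 8; 66^32 ≡ 8² = 64 ≡ 64.
Since 36 = 32 + 4, 66^36 ≡ 64 · 65; multiplying out mod 73: 64·65 = 4160 ≡ 72. Thus 66^36 ≡ 72 ≡ −1 (mod 73).
The value −1 means 66 is a non-residue modulo 73, so n² ≡ 66 (mod 73) is impossible.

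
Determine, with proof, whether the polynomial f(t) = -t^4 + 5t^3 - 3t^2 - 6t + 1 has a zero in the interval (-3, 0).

Yes, f has a root in the interval.

f(-3) = -224 and f(0) = 1, which have opposite signs.
As a polynomial, f is continuous on every closed interval.
By the Intermediate Value Theorem, f takes the value 0 somewhere in the open interval.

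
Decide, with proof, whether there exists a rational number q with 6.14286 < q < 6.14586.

Multiplying by 48: 48·6.14286 = 294.85728 and 48·6.14586 = 295.00128, so the integer 295 lies strictly between them.
Hence 295/48 is a rational number with 6.14286 < 295/48 < 6.14586.

q = 295/48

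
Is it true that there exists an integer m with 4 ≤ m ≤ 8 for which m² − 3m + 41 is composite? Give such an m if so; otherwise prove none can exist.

m = 5

At m = 5: 5² − 3·5 + 41 = 51 = 3·17, which is composite.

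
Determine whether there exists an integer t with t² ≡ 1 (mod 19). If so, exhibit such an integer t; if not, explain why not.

t = 1

Take t = 1. Then 1² = 1, and since 0 ≤ 1 < 19 this is already reduced: 1² ≡ 1 (mod 19).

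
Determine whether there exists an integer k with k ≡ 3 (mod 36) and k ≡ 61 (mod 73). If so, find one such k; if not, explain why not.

Since 36 and 73 share no common factor, CRT says the pair of congruences has a solution (unique mod 2628).
Any solution of the first congruence is k = 3 + 36t; substituting into the second, 36t ≡ 61 − 3 ≡ 58 (mod 73).
Invert 36 mod 73 by the Euclidean algorithm: 73 = 2·36 + 1, 36 = 36·1 + 0; back-substituting, 1 = 73 − 2·36. Hence 36·(-2) ≡ 1, so 36⁻¹ ≡ -2 ≡ 71 (mod 73).
Therefore t ≡ 71·58 = 4118 ≡ 30 (mod 73).
Taking t = 30 gives k = 3 + 36·30 = 1083.
Check: 1083 mod 36 = 3, 1083 mod 73 = 61. ✓

k = 1083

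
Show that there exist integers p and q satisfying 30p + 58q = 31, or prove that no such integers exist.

Both 30 and 58 are divisible by gcd(30, 58) = 2, hence so is any combination 30p + 58q.
But 31 = 2·15 + 1, so 2 ∤ 31.
Hence no integers p, q satisfy the equation.

No, no such integers exist.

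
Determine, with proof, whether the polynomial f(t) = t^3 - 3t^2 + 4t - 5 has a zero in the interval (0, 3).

f(0) = -5 and f(3) = 7, which have opposite signs.
Since f is a polynomial it is continuous on [0, 3].
By the Intermediate Value Theorem f must vanish at some point of (0, 3).

Yes, f has a root in the interval.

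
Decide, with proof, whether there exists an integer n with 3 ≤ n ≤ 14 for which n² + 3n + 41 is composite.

At n = 7: 7² + 3·7 + 41 = 111 = 3·37, which is composite.

n = 7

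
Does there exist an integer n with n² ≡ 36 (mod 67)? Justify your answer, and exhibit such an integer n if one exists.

n = 61

Take n = 61. Then 61² = 3721 = 55·67 + 36, so 61² ≡ 36 (mod 67).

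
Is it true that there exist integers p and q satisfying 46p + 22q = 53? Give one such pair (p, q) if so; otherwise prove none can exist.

Any value of 46p + 22q is a multiple of gcd(46, 22) = 2.
But 53 = 2·26 + 1, so 2 ∤ 53.
Hence no integers p, q satisfy the equation.

No such integers exist.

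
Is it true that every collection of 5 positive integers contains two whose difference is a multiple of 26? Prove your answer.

No, the set {61, 62, 63, 64, 65} is a counterexample.

Try 5 consecutive integers, 61, 62, …, 65. Their remainders mod 26 are 9, 10, 11, 12, 13 — pairwise different, as any 5 ≤ 26 consecutive integers have distinct residues.
No two share a residue, so no pair has difference divisible by 26; the claim fails for this set.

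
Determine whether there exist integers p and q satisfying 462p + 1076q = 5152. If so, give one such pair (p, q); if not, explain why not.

p = 272, q = -112

Since gcd(462, 1076) = 2 and 5152 = 2·2576, Bézout's identity guarantees a solution.
Dividing through by 2 reduces the equation to 231p + 538q = 2576.
Euclidean algorithm: 538 = 2·231 + 76, 231 = 3·76 + 3, 76 = 25·3 + 1, 3 = 3·1 + 0.
Working back up the chain: 1 = 76 − 25·3 = 76 − 25·(231 − 3·76) = −25·231 + 76·76 = −25·231 + 76·(538 − 2·231) = 76·538 − 177·231. So 231·(-177) + 538·76 = 1.
Multiplying through by 2576: p = (-177)·2576 = -455952, q = 76·2576 = 195776 is a solution.
Adding 848·538 to p and subtracting 848·231 from q gives the tidier solution (272, -112).
Check: 462·272 + 1076·(-112) = 125664 − 120512 = 5152. ✓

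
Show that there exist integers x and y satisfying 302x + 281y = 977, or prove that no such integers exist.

x = 274, y = -291

Since gcd(302, 281) = 1, every integer is an integer combination of 302 and 281.
Dividing repeatedly: 302 = 1·281 + 21, 281 = 13·21 + 8, 21 = 2·8 + 5, 8 = 1·5 + 3, 5 = 1·3 + 2, 3 = 1·2 + 1, 2 = 2·1 + 0.
Working back up the chain: 1 = 3 − 1·2 = 3 − (5 − 1·3) = −5 + 2·3 = −5 + 2·(8 − 1·5) = 2·8 − 3·5 = 2·8 − 3·(21 − 2·8) = −3·21 + 8·8 = −3·21 + 8·(281 − 13·21) = 8·281 − 107·21 = 8·281 − 107·(302 − 1·281) = −107·302 + 115·281. So 302·(-107) + 281·115 = 1.
Times 977: 302·(-104539) + 281·112355 = 977, so (-104539, 112355) solves it.
Shifting by a multiple of (281, −302) keeps it a solution: x = -104539 + 373·281 = 274, y = 112355 − 373·302 = -291.
Check: 302·274 + 281·(-291) = 82748 − 81771 = 977. ✓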